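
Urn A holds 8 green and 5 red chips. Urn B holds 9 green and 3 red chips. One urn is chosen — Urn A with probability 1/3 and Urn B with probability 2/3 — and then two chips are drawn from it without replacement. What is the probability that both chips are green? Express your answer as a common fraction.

From Urn A: P(both green) = (8/13)(7/12) = 14/39.
From Urn B: P(both green) = (9/12)(8/11) = 6/11.
Total probability = (1/3)(14/39) + (2/3)(6/11) = 622/1287.

622/1287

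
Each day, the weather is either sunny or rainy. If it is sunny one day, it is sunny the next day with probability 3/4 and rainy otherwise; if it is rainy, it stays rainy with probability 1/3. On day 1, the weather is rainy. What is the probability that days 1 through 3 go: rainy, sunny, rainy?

1/6

Day 1 is given. For each transition, use the conditional probability from the current state:
P(sunny | rainy) = 2/3; P(rainy | sunny) = 1/4.
P = 2/3 × 1/4 = 2/12 = 1/6.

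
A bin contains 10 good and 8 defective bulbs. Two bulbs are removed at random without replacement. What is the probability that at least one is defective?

P(no defective) = 10/18 × 9/17 = 90/306 = 5/17.
P(at least one) = 1 − 5/17 = 12/17.

12/17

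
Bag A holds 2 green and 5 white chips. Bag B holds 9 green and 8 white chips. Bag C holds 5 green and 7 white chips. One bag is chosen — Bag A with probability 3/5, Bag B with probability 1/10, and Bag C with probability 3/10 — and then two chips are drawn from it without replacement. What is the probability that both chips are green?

2631/26180

From Bag A: P(both green) = (2/7)(1/6) = 1/21.
From Bag B: P(both green) = (9/17)(8/16) = 9/34.
From Bag C: P(both green) = (5/12)(4/11) = 5/33.
Total probability = (3/5)(1/21) + (1/10)(9/34) + (3/10)(5/33) = 2631/26180.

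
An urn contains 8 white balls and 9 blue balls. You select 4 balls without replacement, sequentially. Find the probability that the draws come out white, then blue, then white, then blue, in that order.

6/85

Chain rule:
P = 8/17 × 9/16 × 7/15 × 8/14 = 4032/57120 = 6/85.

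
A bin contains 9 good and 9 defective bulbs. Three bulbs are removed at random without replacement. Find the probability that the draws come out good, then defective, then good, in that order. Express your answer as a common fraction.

Each draw changes the counts, so multiply the conditional probabilities along the sequence:
P = 9/18 × 9/17 × 8/16 = 648/4896 = 9/68.

9/68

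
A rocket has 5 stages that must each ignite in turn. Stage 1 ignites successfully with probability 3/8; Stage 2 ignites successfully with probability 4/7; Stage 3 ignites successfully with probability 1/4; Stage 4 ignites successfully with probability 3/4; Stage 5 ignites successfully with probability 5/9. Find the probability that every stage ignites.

The events are sequential, so multiply the conditional probabilities:
P = 3/8 × 4/7 × 1/4 × 3/4 × 5/9 = 180/8064 = 5/224.

5/224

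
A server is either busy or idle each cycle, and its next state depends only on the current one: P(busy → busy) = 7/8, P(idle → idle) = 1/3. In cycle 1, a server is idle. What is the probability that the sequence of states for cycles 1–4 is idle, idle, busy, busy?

Cycle 1 is given. For each transition, use the conditional probability from the current state:
P(idle | idle) = 1/3; P(busy | idle) = 2/3; P(busy | busy) = 7/8.
P = 1/3 × 2/3 × 7/8 = 14/72 = 7/36.

7/36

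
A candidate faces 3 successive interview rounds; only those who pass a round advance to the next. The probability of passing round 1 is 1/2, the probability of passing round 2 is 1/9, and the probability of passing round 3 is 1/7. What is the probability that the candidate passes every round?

The events are sequential, so multiply the conditional probabilities:
P = 1/2 × 1/9 × 1/7 = 1/126.

1/126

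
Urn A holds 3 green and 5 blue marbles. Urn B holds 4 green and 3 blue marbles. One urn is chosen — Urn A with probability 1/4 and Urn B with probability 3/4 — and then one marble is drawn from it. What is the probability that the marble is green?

From Urn A: P(green) = 3/8.
From Urn B: P(green) = 4/7.
Total probability = (1/4)(3/8) + (3/4)(4/7) = 117/224.

117/224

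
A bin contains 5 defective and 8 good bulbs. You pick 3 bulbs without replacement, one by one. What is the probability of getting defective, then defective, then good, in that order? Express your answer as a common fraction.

40/429

Each draw changes the counts, so multiply the conditional probabilities along the sequence:
P = 5/13 × 4/12 × 8/11 = 160/1716 = 40/429.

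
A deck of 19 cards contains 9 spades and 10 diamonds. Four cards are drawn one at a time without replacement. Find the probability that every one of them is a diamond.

35/646

P = 10/19 × 9/18 × 8/17 × 7/16 = 5040/93024 = 35/646.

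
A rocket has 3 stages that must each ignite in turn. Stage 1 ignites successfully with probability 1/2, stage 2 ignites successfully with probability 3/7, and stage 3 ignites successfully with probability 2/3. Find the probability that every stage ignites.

1/7

The events are sequential, so multiply the conditional probabilities:
P = 1/2 × 3/7 × 2/3 = 6/42 = 1/7.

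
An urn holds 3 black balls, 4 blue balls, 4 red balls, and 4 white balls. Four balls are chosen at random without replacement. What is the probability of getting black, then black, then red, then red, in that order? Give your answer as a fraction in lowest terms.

Chain rule:
P = 3/15 × 2/14 × 4/13 × 3/12 = 72/32760 = 1/455.

1/455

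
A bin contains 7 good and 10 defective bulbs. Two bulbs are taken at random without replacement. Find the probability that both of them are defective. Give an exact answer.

P(all defective) = 10/17 × 9/16 = 90/272 = 45/136.

45/136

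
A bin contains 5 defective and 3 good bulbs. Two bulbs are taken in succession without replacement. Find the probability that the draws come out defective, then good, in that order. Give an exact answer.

15/56

Multiply the probability of each draw given the previous ones:
P = 5/8 × 3/7 = 15/56.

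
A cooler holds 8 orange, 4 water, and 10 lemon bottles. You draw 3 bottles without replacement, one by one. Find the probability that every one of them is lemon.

6/77

P(all lemon) = 10/22 × 9/21 × 8/20 = 720/9240 = 6/77.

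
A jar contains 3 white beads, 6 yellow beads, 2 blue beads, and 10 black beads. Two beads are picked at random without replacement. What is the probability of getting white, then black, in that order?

1/14

Each draw changes the counts, so multiply the conditional probabilities along the sequence:
P = 3/21 × 10/20 = 30/420 = 1/14.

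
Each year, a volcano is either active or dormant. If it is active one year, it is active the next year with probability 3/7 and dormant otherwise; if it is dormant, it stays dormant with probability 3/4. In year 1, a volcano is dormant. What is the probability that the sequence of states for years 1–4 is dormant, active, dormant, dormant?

3/28

Year 1 is given. For each transition, use the conditional probability from the current state:
P(active | dormant) = 1/4; P(dormant | active) = 4/7; P(dormant | dormant) = 3/4.
P = 1/4 × 4/7 × 3/4 = 12/112 = 3/28.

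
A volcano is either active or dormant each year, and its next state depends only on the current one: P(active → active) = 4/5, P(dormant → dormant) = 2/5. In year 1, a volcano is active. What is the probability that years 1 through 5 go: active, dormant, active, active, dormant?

Year 1 is given. For each transition, use the conditional probability from the current state:
P(dormant | active) = 1/5; P(active | dormant) = 3/5; P(active | active) = 4/5; P(dormant | active) = 1/5.
P = 1/5 × 3/5 × 4/5 × 1/5 = 12/625.

12/625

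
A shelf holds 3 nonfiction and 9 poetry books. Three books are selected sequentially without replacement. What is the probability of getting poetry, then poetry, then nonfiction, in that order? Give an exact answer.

9/55

Each draw changes the counts, so multiply the conditional probabilities along the sequence:
P = 9/12 × 8/11 × 3/10 = 216/1320 = 9/55.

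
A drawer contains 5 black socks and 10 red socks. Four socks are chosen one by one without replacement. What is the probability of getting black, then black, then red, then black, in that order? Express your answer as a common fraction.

5/273

Multiply the probability of each draw given the previous ones:
P = 5/15 × 4/14 × 10/13 × 3/12 = 600/32760 = 5/273.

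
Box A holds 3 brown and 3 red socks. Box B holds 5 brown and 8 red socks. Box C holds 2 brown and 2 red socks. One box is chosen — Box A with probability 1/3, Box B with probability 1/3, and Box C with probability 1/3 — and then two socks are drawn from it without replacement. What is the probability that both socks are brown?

193/1170

From Box A: P(both brown) = (3/6)(2/5) = 1/5.
From Box B: P(both brown) = (5/13)(4/12) = 5/39.
From Box C: P(both brown) = (2/4)(1/3) = 1/6.
Total probability = (1/3)(1/5) + (1/3)(5/39) + (1/3)(1/6) = 193/1170.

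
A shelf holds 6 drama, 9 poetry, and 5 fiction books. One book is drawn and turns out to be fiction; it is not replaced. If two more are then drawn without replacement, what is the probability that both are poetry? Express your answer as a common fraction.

4/19

After the first draw, 9 of the remaining 19 books are poetry.
P = 9/19 × 8/18 = 72/342 = 4/19.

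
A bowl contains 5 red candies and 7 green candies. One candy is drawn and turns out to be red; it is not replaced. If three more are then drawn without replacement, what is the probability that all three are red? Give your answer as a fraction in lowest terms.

After the first draw, 4 of the remaining 11 candies are red.
P = 4/11 × 3/10 × 2/9 = 24/990 = 4/165.

4/165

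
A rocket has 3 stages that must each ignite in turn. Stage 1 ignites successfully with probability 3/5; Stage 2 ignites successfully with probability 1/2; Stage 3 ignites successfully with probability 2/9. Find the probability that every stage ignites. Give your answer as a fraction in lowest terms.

1/15

Each stage is reached only if all earlier stages succeed, so
P = 3/5 × 1/2 × 2/9 = 6/90 = 1/15.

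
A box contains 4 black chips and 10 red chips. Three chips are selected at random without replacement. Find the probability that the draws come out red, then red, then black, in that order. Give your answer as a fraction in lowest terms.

Chain rule:
P = 10/14 × 9/13 × 4/12 = 360/2184 = 15/91.

15/91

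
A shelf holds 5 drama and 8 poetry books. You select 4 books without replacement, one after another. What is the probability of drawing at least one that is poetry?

142/143

P(no poetry) = 5/13 × 4/12 × 3/11 × 2/10 = 120/17160 = 1/143.
P(at least one) = 1 − 1/143 = 142/143.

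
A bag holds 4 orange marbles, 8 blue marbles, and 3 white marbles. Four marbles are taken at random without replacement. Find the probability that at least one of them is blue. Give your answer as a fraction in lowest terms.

P(no blue) = 7/15 × 6/14 × 5/13 × 4/12 = 840/32760 = 1/39.
P(at least one) = 1 − 1/39 = 38/39.

38/39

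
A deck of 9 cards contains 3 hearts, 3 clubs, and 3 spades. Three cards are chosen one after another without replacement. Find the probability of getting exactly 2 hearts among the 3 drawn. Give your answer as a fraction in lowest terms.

3/14

One ordering (hearts drawn first) has probability 3/9 × 2/8 × 6/7 = 36/504 = 1/14.
There are C(3,2) = 3 such orderings, each equally likely, so P = 3 × 1/14 = 3/14.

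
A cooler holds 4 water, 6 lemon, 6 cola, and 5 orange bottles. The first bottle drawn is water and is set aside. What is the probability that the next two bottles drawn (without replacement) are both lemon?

3/38

After the first draw, 6 of the remaining 20 bottles are lemon.
P = 6/20 × 5/19 = 30/380 = 3/38.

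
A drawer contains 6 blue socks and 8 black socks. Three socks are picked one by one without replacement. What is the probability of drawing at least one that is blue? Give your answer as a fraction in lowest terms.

P(no blue) = 8/14 × 7/13 × 6/12 = 336/2184 = 2/13.
P(at least one) = 1 − 2/13 = 11/13.

11/13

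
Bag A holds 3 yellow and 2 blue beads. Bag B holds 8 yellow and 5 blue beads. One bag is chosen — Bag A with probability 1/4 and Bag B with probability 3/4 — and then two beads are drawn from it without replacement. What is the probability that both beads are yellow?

179/520

From Bag A: P(both yellow) = (3/5)(2/4) = 3/10.
From Bag B: P(both yellow) = (8/13)(7/12) = 14/39.
Total probability = (1/4)(3/10) + (3/4)(14/39) = 179/520.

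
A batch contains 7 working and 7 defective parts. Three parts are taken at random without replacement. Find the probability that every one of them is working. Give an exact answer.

P(all working) = 7/14 × 6/13 × 5/12 = 210/2184 = 5/52.

5/52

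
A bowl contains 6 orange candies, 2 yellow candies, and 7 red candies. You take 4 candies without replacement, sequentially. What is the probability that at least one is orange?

59/65

P(no orange) = 9/15 × 8/14 × 7/13 × 6/12 = 3024/32760 = 6/65.
P(at least one) = 1 − 6/65 = 59/65.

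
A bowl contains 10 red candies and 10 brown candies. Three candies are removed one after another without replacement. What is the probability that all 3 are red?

2/19

P(all red) = 10/20 × 9/19 × 8/18 = 720/6840 = 2/19.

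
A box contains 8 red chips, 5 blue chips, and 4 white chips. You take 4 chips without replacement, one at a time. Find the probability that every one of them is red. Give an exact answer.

P(every draw is red) = 8/17 × 7/16 × 6/15 × 5/14 = 1680/57120 = 1/34.

1/34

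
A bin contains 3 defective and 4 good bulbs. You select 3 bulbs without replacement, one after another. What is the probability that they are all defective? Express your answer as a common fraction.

1/35

P(every draw is defective) = 3/7 × 2/6 × 1/5 = 6/210 = 1/35.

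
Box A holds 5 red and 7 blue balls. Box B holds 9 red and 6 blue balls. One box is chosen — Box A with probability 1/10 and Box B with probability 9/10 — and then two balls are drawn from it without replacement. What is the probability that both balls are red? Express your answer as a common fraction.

From Box A: P(both red) = (5/12)(4/11) = 5/33.
From Box B: P(both red) = (9/15)(8/14) = 12/35.
Total probability = (1/10)(5/33) + (9/10)(12/35) = 3739/11550.

3739/11550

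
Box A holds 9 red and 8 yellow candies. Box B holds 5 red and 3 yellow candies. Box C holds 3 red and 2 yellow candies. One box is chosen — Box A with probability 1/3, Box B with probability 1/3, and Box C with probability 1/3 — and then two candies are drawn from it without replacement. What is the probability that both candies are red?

From Box A: P(both red) = (9/17)(8/16) = 9/34.
From Box B: P(both red) = (5/8)(4/7) = 5/14.
From Box C: P(both red) = (3/5)(2/4) = 3/10.
Total probability = (1/3)(9/34) + (1/3)(5/14) + (1/3)(3/10) = 1097/3570.

1097/3570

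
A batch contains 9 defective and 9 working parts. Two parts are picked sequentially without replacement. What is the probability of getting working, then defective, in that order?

9/34

Multiply the probability of each draw given the previous ones:
P = 9/18 × 9/17 = 81/306 = 9/34.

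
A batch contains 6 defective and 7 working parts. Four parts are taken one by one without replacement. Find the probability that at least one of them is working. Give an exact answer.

P(no working) = 6/13 × 5/12 × 4/11 × 3/10 = 360/17160 = 3/143.
P(at least one) = 1 − 3/143 = 140/143.

140/143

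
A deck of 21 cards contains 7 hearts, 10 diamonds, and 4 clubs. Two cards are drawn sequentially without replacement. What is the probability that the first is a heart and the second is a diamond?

Chain rule:
P = 7/21 × 10/20 = 70/420 = 1/6.

1/6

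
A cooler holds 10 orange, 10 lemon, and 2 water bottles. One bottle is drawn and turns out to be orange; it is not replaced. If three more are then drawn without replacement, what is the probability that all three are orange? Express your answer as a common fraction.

After the first draw, 9 of the remaining 21 bottles are orange.
P = 9/21 × 8/20 × 7/19 = 504/7980 = 6/95.

6/95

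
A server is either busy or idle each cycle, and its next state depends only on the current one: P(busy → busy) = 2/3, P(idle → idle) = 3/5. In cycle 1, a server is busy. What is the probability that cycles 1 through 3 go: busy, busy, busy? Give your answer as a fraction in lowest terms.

4/9

Cycle 1 is given. For each transition, use the conditional probability from the current state:
P(busy | busy) = 2/3; P(busy | busy) = 2/3.
P = 2/3 × 2/3 = 4/9.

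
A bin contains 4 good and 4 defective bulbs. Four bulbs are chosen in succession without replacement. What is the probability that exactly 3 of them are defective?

8/35

One ordering (defective drawn first) has probability 4/8 × 3/7 × 2/6 × 4/5 = 96/1680 = 2/35.
There are C(4,3) = 4 such orderings, each equally likely, so P = 4 × 2/35 = 8/35.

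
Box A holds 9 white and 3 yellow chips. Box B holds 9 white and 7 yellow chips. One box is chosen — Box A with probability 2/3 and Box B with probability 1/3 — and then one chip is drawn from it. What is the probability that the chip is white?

11/16

From Box A: P(white) = 9/12.
From Box B: P(white) = 9/16.
Total probability = (2/3)(9/12) + (1/3)(9/16) = 11/16.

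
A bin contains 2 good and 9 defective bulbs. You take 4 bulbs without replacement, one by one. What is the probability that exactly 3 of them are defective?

28/55

One ordering (defective drawn first) has probability 9/11 × 8/10 × 7/9 × 2/8 = 1008/7920 = 7/55.
There are C(4,3) = 4 such orderings, each equally likely, so P = 4 × 7/55 = 28/55.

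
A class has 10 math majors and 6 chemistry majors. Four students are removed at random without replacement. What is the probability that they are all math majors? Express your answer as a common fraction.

P = 10/16 × 9/15 × 8/14 × 7/13 = 5040/43680 = 3/26.

3/26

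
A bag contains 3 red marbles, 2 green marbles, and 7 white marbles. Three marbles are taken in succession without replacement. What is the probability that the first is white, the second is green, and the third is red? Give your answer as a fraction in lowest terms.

Each draw changes the counts, so multiply the conditional probabilities along the sequence:
P = 7/12 × 2/11 × 3/10 = 42/1320 = 7/220.

7/220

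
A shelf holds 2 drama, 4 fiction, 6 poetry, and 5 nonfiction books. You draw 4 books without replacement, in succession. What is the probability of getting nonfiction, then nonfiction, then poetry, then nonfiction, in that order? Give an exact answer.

3/476

Chain rule:
P = 5/17 × 4/16 × 6/15 × 3/14 = 360/57120 = 3/476.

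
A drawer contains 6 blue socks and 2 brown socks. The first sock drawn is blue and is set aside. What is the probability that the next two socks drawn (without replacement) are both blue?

After the first draw, 5 of the remaining 7 socks are blue.
P = 5/7 × 4/6 = 20/42 = 10/21.

10/21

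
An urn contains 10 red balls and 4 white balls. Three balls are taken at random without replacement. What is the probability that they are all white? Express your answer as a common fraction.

1/91

P(every draw is white) = 4/14 × 3/13 × 2/12 = 24/2184 = 1/91.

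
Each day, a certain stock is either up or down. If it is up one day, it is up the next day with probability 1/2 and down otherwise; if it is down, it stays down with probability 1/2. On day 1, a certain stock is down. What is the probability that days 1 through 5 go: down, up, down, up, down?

1/16

Day 1 is given. For each transition, use the conditional probability from the current state:
P(up | down) = 1/2; P(down | up) = 1/2; P(up | down) = 1/2; P(down | up) = 1/2.
P = 1/2 × 1/2 × 1/2 × 1/2 = 1/16.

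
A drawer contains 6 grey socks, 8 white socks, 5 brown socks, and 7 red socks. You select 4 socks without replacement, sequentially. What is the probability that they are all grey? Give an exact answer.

3/2990

P(every draw is grey) = 6/26 × 5/25 × 4/24 × 3/23 = 360/358800 = 3/2990.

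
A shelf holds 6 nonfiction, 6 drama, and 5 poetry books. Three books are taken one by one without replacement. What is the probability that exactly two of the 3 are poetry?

One ordering (poetry drawn first) has probability 5/17 × 4/16 × 12/15 = 240/4080 = 1/17.
There are C(3,2) = 3 such orderings, each equally likely, so P = 3 × 1/17 = 3/17.

3/17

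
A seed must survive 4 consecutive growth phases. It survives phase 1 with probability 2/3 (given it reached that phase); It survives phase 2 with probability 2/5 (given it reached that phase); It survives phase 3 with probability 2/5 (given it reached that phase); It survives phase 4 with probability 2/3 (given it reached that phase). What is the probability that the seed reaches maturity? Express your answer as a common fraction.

16/225

Multiplying along the chain,
P = 2/3 × 2/5 × 2/5 × 2/3 = 16/225.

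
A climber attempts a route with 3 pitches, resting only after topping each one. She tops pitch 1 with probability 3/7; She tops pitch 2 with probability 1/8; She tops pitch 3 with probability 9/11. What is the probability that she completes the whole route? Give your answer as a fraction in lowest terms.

27/616

The events are sequential, so multiply the conditional probabilities:
P = 3/7 × 1/8 × 9/11 = 27/616.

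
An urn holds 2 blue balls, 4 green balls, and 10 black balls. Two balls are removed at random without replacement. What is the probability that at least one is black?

P(no black) = 6/16 × 5/15 = 30/240 = 1/8.
P(at least one) = 1 − 1/8 = 7/8.

7/8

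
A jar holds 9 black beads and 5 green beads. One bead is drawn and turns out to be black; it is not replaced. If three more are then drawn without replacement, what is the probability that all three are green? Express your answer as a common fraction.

5/143

With the first bead removed, 5 green remain out of 13.
P = 5/13 × 4/12 × 3/11 = 60/1716 = 5/143.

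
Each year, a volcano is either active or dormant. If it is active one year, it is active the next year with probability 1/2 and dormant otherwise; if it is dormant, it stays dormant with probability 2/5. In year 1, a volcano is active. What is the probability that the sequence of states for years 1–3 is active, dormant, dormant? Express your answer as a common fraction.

Year 1 is given. For each transition, use the conditional probability from the current state:
P(dormant | active) = 1/2; P(dormant | dormant) = 2/5.
P = 1/2 × 2/5 = 2/10 = 1/5.

1/5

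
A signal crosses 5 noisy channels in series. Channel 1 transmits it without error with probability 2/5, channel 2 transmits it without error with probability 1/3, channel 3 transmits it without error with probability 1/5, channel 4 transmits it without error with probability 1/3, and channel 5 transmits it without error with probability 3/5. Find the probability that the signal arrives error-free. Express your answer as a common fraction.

Multiplying along the chain,
P = 2/5 × 1/3 × 1/5 × 1/3 × 3/5 = 6/1125 = 2/375.

2/375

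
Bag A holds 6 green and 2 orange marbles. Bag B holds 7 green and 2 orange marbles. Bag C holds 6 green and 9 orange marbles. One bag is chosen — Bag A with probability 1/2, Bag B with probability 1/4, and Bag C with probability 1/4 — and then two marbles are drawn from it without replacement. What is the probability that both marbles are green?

From Bag A: P(both green) = (6/8)(5/7) = 15/28.
From Bag B: P(both green) = (7/9)(6/8) = 7/12.
From Bag C: P(both green) = (6/15)(5/14) = 1/7.
Total probability = (1/2)(15/28) + (1/4)(7/12) + (1/4)(1/7) = 151/336.

151/336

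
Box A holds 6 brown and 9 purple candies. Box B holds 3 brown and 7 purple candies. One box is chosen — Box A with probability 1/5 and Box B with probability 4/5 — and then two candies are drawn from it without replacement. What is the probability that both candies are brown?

43/525

From Box A: P(both brown) = (6/15)(5/14) = 1/7.
From Box B: P(both brown) = (3/10)(2/9) = 1/15.
Total probability = (1/5)(1/7) + (4/5)(1/15) = 43/525.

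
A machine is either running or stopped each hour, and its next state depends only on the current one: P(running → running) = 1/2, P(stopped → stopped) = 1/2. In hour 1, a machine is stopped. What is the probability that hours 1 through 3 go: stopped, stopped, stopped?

Hour 1 is given. For each transition, use the conditional probability from the current state:
P(stopped | stopped) = 1/2; P(stopped | stopped) = 1/2.
P = 1/2 × 1/2 = 1/4.

1/4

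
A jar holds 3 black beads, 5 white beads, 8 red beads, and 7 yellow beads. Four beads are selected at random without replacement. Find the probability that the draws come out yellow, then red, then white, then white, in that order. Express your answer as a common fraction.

Multiply the probability of each draw given the previous ones:
P = 7/23 × 8/22 × 5/21 × 4/20 = 1120/212520 = 4/759.

4/759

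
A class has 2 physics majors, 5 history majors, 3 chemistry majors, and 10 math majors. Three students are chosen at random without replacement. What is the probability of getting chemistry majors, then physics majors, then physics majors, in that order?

Chain rule:
P = 3/20 × 2/19 × 1/18 = 6/6840 = 1/1140.

1/1140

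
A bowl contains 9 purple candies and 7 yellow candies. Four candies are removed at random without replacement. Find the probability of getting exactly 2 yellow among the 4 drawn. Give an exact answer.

One ordering (yellow drawn first) has probability 7/16 × 6/15 × 9/14 × 8/13 = 3024/43680 = 9/130.
There are C(4,2) = 6 such orderings, each equally likely, so P = 6 × 9/130 = 27/65.

27/65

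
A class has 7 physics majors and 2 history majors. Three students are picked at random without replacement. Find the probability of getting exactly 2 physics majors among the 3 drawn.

One ordering (physics majors drawn first) has probability 7/9 × 6/8 × 2/7 = 84/504 = 1/6.
There are C(3,2) = 3 such orderings, each equally likely, so P = 3 × 1/6 = 1/2.

1/2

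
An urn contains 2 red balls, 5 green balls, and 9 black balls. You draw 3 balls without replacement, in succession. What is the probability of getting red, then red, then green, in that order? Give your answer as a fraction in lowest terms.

Chain rule:
P = 2/16 × 1/15 × 5/14 = 10/3360 = 1/336.

1/336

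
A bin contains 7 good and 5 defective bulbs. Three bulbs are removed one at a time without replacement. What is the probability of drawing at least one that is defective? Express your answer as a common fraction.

37/44

P(no defective) = 7/12 × 6/11 × 5/10 = 210/1320 = 7/44.
P(at least one) = 1 − 7/44 = 37/44.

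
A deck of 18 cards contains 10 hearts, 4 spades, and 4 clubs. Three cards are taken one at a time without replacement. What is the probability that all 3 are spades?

1/204

P(all spades) = 4/18 × 3/17 × 2/16 = 24/4896 = 1/204.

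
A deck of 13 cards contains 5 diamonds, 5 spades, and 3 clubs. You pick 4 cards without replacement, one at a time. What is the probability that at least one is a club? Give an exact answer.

101/143

P(no clubs) = 10/13 × 9/12 × 8/11 × 7/10 = 5040/17160 = 42/143.
P(at least one) = 1 − 42/143 = 101/143.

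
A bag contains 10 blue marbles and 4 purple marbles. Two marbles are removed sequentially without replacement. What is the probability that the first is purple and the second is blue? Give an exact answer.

20/91

Each draw changes the counts, so multiply the conditional probabilities along the sequence:
P = 4/14 × 10/13 = 40/182 = 20/91.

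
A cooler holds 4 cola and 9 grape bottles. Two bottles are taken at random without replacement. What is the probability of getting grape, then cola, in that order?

Multiply the probability of each draw given the previous ones:
P = 9/13 × 4/12 = 36/156 = 3/13.

3/13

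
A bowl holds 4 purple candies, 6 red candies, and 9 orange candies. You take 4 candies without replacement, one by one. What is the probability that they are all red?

P(all red) = 6/19 × 5/18 × 4/17 × 3/16 = 360/93024 = 5/1292.

5/1292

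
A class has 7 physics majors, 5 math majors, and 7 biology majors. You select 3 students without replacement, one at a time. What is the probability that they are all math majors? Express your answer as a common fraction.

P(all math majors) = 5/19 × 4/18 × 3/17 = 60/5814 = 10/969.

10/969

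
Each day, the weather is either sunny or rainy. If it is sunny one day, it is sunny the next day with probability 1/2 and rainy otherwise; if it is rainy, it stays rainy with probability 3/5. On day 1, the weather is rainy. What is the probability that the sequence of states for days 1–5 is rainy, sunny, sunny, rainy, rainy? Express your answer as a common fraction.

Day 1 is given. For each transition, use the conditional probability from the current state:
P(sunny | rainy) = 2/5; P(sunny | sunny) = 1/2; P(rainy | sunny) = 1/2; P(rainy | rainy) = 3/5.
P = 2/5 × 1/2 × 1/2 × 3/5 = 6/100 = 3/50.

3/50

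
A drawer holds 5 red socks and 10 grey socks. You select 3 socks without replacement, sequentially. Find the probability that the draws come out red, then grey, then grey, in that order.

15/91

Multiply the probability of each draw given the previous ones:
P = 5/15 × 10/14 × 9/13 = 450/2730 = 15/91.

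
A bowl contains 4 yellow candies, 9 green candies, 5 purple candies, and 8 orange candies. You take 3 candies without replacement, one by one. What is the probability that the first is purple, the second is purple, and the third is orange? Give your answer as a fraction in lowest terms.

Chain rule:
P = 5/26 × 4/25 × 8/24 = 160/15600 = 2/195.

2/195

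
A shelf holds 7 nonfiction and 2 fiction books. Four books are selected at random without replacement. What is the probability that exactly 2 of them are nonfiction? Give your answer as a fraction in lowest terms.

One ordering (nonfiction drawn first) has probability 7/9 × 6/8 × 2/7 × 1/6 = 84/3024 = 1/36.
There are C(4,2) = 6 such orderings, each equally likely, so P = 6 × 1/36 = 1/6.

1/6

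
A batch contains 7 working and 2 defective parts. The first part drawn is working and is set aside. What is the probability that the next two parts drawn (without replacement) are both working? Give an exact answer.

With the first part removed, 6 working remain out of 8.
P = 6/8 × 5/7 = 30/56 = 15/28.

15/28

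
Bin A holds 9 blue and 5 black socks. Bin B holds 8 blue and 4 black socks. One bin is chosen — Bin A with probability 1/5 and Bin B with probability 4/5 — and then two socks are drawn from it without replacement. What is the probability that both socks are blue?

6284/15015

From Bin A: P(both blue) = (9/14)(8/13) = 36/91.
From Bin B: P(both blue) = (8/12)(7/11) = 14/33.
Total probability = (1/5)(36/91) + (4/5)(14/33) = 6284/15015.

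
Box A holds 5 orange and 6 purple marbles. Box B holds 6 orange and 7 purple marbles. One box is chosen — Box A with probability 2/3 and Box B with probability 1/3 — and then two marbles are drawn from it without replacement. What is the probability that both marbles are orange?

From Box A: P(both orange) = (5/11)(4/10) = 2/11.
From Box B: P(both orange) = (6/13)(5/12) = 5/26.
Total probability = (2/3)(2/11) + (1/3)(5/26) = 53/286.

53/286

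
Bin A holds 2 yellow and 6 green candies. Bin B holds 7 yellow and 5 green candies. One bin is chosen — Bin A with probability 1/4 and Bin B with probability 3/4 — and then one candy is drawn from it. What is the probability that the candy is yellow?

1/2

From Bin A: P(yellow) = 2/8.
From Bin B: P(yellow) = 7/12.
Total probability = (1/4)(2/8) + (3/4)(7/12) = 1/2.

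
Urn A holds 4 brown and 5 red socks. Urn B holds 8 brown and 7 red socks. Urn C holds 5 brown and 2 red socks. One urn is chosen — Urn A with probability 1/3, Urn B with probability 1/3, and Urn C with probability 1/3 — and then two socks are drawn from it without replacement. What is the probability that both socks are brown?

From Urn A: P(both brown) = (4/9)(3/8) = 1/6.
From Urn B: P(both brown) = (8/15)(7/14) = 4/15.
From Urn C: P(both brown) = (5/7)(4/6) = 10/21.
Total probability = (1/3)(1/6) + (1/3)(4/15) + (1/3)(10/21) = 191/630.

191/630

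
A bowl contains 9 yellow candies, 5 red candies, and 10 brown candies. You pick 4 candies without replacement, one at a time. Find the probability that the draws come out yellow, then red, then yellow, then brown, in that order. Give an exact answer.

25/1771

Chain rule:
P = 9/24 × 5/23 × 8/22 × 10/21 = 3600/255024 = 25/1771.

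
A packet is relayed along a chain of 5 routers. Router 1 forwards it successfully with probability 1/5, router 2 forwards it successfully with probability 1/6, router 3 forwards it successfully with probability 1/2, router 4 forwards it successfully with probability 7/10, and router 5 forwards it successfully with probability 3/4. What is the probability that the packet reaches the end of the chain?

Multiplying along the chain,
P = 1/5 × 1/6 × 1/2 × 7/10 × 3/4 = 21/2400 = 7/800.

7/800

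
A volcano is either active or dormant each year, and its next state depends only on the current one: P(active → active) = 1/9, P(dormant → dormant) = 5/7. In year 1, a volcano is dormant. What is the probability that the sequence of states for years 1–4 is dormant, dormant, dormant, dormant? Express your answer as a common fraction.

Year 1 is given. For each transition, use the conditional probability from the current state:
P(dormant | dormant) = 5/7; P(dormant | dormant) = 5/7; P(dormant | dormant) = 5/7.
P = 5/7 × 5/7 × 5/7 = 125/343.

125/343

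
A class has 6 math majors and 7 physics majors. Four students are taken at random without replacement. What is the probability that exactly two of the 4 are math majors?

One ordering (math majors drawn first) has probability 6/13 × 5/12 × 7/11 × 6/10 = 1260/17160 = 21/286.
There are C(4,2) = 6 such orderings, each equally likely, so P = 6 × 21/286 = 63/143.

63/143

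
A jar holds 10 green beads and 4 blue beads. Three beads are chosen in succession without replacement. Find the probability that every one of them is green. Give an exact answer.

30/91

P(every draw is green) = 10/14 × 9/13 × 8/12 = 720/2184 = 30/91.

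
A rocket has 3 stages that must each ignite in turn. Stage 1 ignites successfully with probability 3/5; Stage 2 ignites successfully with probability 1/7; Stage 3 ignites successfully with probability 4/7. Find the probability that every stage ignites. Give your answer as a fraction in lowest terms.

The events are sequential, so multiply the conditional probabilities:
P = 3/5 × 1/7 × 4/7 = 12/245.

12/245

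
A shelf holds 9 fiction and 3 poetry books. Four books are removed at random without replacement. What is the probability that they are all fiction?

14/55

P = 9/12 × 8/11 × 7/10 × 6/9 = 3024/11880 = 14/55.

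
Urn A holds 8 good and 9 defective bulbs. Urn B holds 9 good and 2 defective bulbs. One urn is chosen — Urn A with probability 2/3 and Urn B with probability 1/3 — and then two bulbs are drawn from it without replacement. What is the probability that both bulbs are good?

997/2805

From Urn A: P(both good) = (8/17)(7/16) = 7/34.
From Urn B: P(both good) = (9/11)(8/10) = 36/55.
Total probability = (2/3)(7/34) + (1/3)(36/55) = 997/2805.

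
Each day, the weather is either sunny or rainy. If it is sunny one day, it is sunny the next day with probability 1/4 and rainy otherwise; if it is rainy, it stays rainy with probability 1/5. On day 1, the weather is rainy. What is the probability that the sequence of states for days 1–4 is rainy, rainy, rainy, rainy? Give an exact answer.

1/125

Day 1 is given. For each transition, use the conditional probability from the current state:
P(rainy | rainy) = 1/5; P(rainy | rainy) = 1/5; P(rainy | rainy) = 1/5.
P = 1/5 × 1/5 × 1/5 = 1/125.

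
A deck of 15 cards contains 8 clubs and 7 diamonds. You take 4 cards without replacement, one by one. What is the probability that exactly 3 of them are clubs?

One ordering (clubs drawn first) has probability 8/15 × 7/14 × 6/13 × 7/12 = 2352/32760 = 14/195.
There are C(4,3) = 4 such orderings, each equally likely, so P = 4 × 14/195 = 56/195.

56/195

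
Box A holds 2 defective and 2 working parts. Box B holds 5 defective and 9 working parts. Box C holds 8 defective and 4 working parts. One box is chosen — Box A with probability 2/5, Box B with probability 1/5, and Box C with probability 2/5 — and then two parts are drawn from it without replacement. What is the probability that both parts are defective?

1293/5005

From Box A: P(both defective) = (2/4)(1/3) = 1/6.
From Box B: P(both defective) = (5/14)(4/13) = 10/91.
From Box C: P(both defective) = (8/12)(7/11) = 14/33.
Total probability = (2/5)(1/6) + (1/5)(10/91) + (2/5)(14/33) = 1293/5005.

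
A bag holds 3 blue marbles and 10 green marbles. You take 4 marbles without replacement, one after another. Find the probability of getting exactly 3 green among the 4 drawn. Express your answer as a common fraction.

72/143

One ordering (green drawn first) has probability 10/13 × 9/12 × 8/11 × 3/10 = 2160/17160 = 18/143.
There are C(4,3) = 4 such orderings, each equally likely, so P = 4 × 18/143 = 72/143.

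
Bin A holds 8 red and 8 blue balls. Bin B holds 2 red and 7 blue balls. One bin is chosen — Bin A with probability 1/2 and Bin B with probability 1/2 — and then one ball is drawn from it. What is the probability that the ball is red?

From Bin A: P(red) = 8/16.
From Bin B: P(red) = 2/9.
Total probability = (1/2)(8/16) + (1/2)(2/9) = 13/36.

13/36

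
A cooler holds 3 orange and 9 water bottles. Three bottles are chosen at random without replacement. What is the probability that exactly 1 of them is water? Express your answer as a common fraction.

27/220

One ordering (water drawn first) has probability 9/12 × 3/11 × 2/10 = 54/1320 = 9/220.
There are C(3,1) = 3 such orderings, each equally likely, so P = 3 × 9/220 = 27/220.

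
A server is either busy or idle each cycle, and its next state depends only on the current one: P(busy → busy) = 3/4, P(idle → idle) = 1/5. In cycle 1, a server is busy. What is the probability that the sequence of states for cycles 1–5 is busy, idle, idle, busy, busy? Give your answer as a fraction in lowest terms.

3/100

Cycle 1 is given. For each transition, use the conditional probability from the current state:
P(idle | busy) = 1/4; P(idle | idle) = 1/5; P(busy | idle) = 4/5; P(busy | busy) = 3/4.
P = 1/4 × 1/5 × 4/5 × 3/4 = 12/400 = 3/100.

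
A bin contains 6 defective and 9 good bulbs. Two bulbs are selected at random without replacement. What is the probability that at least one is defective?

23/35

P(no defective) = 9/15 × 8/14 = 72/210 = 12/35.
P(at least one) = 1 − 12/35 = 23/35.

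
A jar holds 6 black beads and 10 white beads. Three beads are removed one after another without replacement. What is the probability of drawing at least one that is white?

27/28

P(no white) = 6/16 × 5/15 × 4/14 = 120/3360 = 1/28.
P(at least one) = 1 − 1/28 = 27/28.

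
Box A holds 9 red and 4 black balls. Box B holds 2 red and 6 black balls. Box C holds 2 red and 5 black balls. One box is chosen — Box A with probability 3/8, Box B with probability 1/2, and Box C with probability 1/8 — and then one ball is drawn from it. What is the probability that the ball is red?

153/364

From Box A: P(red) = 9/13.
From Box B: P(red) = 2/8.
From Box C: P(red) = 2/7.
Total probability = (3/8)(9/13) + (1/2)(2/8) + (1/8)(2/7) = 153/364.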